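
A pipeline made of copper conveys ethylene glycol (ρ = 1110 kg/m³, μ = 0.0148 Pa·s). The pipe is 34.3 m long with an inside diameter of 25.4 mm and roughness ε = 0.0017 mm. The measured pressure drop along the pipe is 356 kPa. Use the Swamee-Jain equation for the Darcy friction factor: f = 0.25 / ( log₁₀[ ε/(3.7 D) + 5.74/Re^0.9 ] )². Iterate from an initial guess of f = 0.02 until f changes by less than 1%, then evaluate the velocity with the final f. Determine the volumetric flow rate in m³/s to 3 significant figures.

Q ≈ 0.00189 m³/s

Rearranging Darcy-Weisbach: V = √(2·ΔP·D/(f·L·ρ)). With ε/D = 1.7e-06/0.0254 = 6.69e-05, iterate starting from f = 0.02:
  f = 0.02 → V = √(2·3.56e+05·0.0254/(0.02·34.3·1110)) = 4.873 m/s; Re = ρVD/μ = 9284; f → 0.03173
  f = 0.03173 → V = 3.869 m/s; Re = 7371; f → 0.03385
  f = 0.03385 → V = 3.746 m/s; Re = 7136; f → 0.03416
Converged (Δf/f < 1%). With the final f = 0.03416: V = √(2·3.56e+05·0.0254/(0.03416·34.3·1110)) = 3.729 m/s.
Q = V·A = 3.729·(π/4·0.0254²) = 0.001889 m³/s = 0.00189 m³/s.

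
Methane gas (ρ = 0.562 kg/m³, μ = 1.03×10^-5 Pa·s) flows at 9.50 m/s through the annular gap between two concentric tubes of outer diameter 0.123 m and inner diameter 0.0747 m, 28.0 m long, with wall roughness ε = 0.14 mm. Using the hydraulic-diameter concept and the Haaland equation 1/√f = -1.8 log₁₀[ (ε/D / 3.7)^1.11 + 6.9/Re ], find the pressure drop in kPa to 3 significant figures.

Hydraulic diameter D_h = 4A/P = D_o - D_i = 0.123 - 0.0747 = 0.0483 m.
Re = ρVD_h/μ = 0.562·9.5·0.0483/1.03e-05 = 2.504e+04.
ε/D_h = 0.00014/0.0483 = 0.0029; Haaland gives 1/√f = -1.8 log₁₀[0.000357+0.000276] = 5.758, so f = 0.03016.
ΔP = f(L/D_h)(ρV²/2) = 0.03016·28/0.0483·25.36 = 443.4 Pa.
ΔP = 0.443 kPa.

ΔP ≈ 0.443 kPa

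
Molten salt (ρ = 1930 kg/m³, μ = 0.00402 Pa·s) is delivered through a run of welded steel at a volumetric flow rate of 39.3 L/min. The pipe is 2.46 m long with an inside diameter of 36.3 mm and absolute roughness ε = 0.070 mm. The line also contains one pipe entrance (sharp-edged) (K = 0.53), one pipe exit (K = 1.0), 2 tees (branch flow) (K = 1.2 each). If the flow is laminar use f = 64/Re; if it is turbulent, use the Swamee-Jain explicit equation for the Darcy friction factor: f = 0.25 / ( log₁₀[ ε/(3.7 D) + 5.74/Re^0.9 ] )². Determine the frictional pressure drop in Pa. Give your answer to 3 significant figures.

Q = 39.3 L/min = 39.3/60000 = 0.000655 m³/s.
Cross-sectional area A = πD²/4 = π(0.0363)²/4 = 0.001035 m²; mean velocity V = Q/A = 0.000655/0.001035 = 0.6329 m/s.
Reynolds number Re = ρVD/μ = 1930 · 0.6329 · 0.0363 / 0.00402 = 1.103e+04.
Re > 4000 → turbulent. Relative roughness ε/D = 7e-05/0.0363 = 0.00193. Swamee-Jain: f = 0.25/(log₁₀[0.00193/3.7 + 5.74/1.103e+04^0.9])² = 0.25/(log₁₀[0.000521 + 0.00132])² = 0.25/(-2.735)² = 0.03342.
Total minor-loss coefficient ΣK = 1·0.53 + 1·1 + 2·1.2 = 3.93.
ΔP = [f·L/D + ΣK]·(ρV²/2) = [0.03342·2.46/0.0363 + 3.93]·(1930·0.6329²/2) = [2.265 + 3.93]·386.5 = 2395 Pa.

ΔP ≈ 2390 Pa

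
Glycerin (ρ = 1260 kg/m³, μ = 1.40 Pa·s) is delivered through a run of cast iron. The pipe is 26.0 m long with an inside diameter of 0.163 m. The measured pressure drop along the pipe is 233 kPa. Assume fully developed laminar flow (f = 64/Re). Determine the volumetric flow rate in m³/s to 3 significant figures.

Q ≈ 0.111 m³/s

For laminar flow, f = 64/Re with Re = ρVD/μ, so Darcy-Weisbach reduces to ΔP = 32μLV/D². Solving for V: V = ΔP·D²/(32μL) = 2.33e+05·(0.163)²/(32·1.4·26) = 5.315 m/s.
Check: Re = ρVD/μ = 1260·5.315·0.163/1.4 = 779.7 < 2300, so the laminar assumption holds.
Q = V·A = 5.315·(π/4·0.163²) = 0.1109 m³/s = 0.111 m³/s.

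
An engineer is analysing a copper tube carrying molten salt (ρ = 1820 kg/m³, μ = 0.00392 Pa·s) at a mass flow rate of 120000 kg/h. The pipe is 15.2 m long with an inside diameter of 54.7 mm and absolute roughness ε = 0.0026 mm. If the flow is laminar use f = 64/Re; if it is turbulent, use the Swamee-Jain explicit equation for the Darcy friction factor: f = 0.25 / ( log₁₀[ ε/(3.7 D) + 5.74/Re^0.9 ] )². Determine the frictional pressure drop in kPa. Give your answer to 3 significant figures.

ΔP ≈ 246 kPa

ṁ = 120000 kg/h = 120000/3600 = 33.33 kg/s.
A = πD²/4 = π(0.0547)²/4 = 0.00235 m²; mean velocity V = ṁ/(ρA) = 33.33/(1820 · 0.00235) = 7.794 m/s.
Reynolds number Re = ρVD/μ = 1820 · 7.794 · 0.0547 / 0.00392 = 1.979e+05.
Re > 4000 → turbulent. Relative roughness ε/D = 2.6e-06/0.0547 = 4.75e-05. Swamee-Jain: f = 0.25/(log₁₀[4.75e-05/3.7 + 5.74/1.979e+05^0.9])² = 0.25/(log₁₀[1.28e-05 + 9.82e-05])² = 0.25/(-3.955)² = 0.01599.
Darcy-Weisbach: ΔP = f(L/D)(ρV²/2) = 0.01599·(15.2/0.0547)·(1820·7.794²/2) = 0.01599·277.9·5.527e+04 = 2.455e+05 Pa.
ΔP = 2.455e+05 Pa = 246 kPa.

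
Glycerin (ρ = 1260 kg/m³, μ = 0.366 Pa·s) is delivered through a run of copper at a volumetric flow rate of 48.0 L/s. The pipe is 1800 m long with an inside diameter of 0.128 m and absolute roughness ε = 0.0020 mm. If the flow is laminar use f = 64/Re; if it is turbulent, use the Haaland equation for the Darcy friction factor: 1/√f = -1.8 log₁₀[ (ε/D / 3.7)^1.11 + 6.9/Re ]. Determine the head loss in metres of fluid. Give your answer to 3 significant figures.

h_f ≈ 388 m

Q = 48.0 L/s = 48.0/1000 = 0.048 m³/s.
Cross-sectional area A = πD²/4 = π(0.128)²/4 = 0.01287 m²; mean velocity V = Q/A = 0.048/0.01287 = 3.73 m/s.
Reynolds number Re = ρVD/μ = 1260 · 3.73 · 0.128 / 0.366 = 1644.
Re < 2300 → laminar flow, so f = 64/Re = 64/1644 = 0.03894 (the turbulent correlation is not needed).
Darcy-Weisbach: ΔP = f(L/D)(ρV²/2) = 0.03894·(1800/0.128)·(1260·3.73²/2) = 0.03894·1.406e+04·8766 = 4.8e+06 Pa.
Head loss h_f = ΔP/(ρg) = 4.8e+06/(1260·9.81) = 388 m.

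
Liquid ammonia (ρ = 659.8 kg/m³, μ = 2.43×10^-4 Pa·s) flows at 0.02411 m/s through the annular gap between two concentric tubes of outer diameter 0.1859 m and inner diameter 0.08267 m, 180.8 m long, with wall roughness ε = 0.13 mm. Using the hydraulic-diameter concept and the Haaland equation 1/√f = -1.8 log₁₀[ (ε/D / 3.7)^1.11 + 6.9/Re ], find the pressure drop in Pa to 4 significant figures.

Hydraulic diameter D_h = 4A/P = D_o - D_i = 0.1859 - 0.08267 = 0.1032 m.
Re = ρVD_h/μ = 659.8·0.02411·0.1032/0.000243 = 6758.
ε/D_h = 0.00013/0.1032 = 0.00126; Haaland gives 1/√f = -1.8 log₁₀[0.000141+0.00102] = 5.282, so f = 0.03584.
ΔP = f(L/D_h)(ρV²/2) = 0.03584·180.8/0.1032·0.1918 = 12.04 Pa.

ΔP ≈ 12.04 Pa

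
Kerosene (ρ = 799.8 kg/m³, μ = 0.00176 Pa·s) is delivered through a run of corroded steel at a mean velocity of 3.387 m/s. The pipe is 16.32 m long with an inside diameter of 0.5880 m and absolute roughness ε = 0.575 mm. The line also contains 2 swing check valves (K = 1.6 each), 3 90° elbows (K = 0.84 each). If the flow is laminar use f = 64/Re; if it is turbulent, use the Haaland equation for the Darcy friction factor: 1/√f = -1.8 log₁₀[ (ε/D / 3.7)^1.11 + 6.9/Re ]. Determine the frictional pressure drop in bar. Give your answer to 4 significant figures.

Reynolds number Re = ρVD/μ = 799.8 · 3.387 · 0.588 / 0.00176 = 9.05e+05.
Re > 4000 → turbulent. Relative roughness ε/D = 0.000575/0.588 = 0.000978. Haaland: 1/√f = -1.8 log₁₀[(0.000978/3.7)^1.11 + 6.9/9.05e+05] = -1.8 log₁₀[0.000107 + 7.62e-06] = 7.095, so f = 0.01987.
Total minor-loss coefficient ΣK = 2·1.6 + 3·0.84 = 5.72.
ΔP = [f·L/D + ΣK]·(ρV²/2) = [0.01987·16.32/0.588 + 5.72]·(799.8·3.387²/2) = [0.5514 + 5.72]·4588 = 2.877e+04 Pa.
ΔP = 2.877e+04 Pa = 0.2877 bar.

ΔP ≈ 0.2877 bar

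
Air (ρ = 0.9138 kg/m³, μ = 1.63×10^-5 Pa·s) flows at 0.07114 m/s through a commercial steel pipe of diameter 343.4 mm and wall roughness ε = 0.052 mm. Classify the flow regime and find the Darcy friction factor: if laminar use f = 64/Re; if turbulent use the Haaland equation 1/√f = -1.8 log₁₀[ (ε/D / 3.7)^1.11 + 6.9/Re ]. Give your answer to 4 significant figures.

f ≈ 0.04673

Re = ρVD/μ = 0.9138·0.07114·0.3434/1.63e-05 = 1370.
Re < 2300 → laminar, so f = 64/Re = 0.04673 (roughness is irrelevant in laminar flow).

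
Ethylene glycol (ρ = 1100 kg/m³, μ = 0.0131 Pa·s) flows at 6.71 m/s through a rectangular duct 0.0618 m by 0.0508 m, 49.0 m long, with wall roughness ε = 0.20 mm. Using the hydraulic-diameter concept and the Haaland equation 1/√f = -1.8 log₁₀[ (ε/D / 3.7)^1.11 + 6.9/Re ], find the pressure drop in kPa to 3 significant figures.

ΔP ≈ 667 kPa

Hydraulic diameter D_h = 4A/P = 4·(0.0618·0.0508)/(2·(0.0618+0.0508)) = 0.01256/0.2252 = 0.05576 m.
Re = ρVD_h/μ = 1100·6.71·0.05576/0.0131 = 3.142e+04.
ε/D_h = 0.0002/0.05576 = 0.00359; Haaland gives 1/√f = -1.8 log₁₀[0.000452+0.00022] = 5.711, so f = 0.03066.
ΔP = f(L/D_h)(ρV²/2) = 0.03066·49/0.05576·2.476e+04 = 6.671e+05 Pa.
ΔP = 667 kPa.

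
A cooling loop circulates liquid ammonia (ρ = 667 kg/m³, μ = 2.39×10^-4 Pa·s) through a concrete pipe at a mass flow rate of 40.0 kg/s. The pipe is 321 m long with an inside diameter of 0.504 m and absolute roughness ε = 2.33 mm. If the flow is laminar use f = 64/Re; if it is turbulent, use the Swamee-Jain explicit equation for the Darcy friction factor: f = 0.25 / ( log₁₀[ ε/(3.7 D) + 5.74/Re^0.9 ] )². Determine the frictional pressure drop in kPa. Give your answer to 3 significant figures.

ΔP ≈ 0.576 kPa

A = πD²/4 = π(0.504)²/4 = 0.1995 m²; mean velocity V = ṁ/(ρA) = 40/(667 · 0.1995) = 0.3006 m/s.
Reynolds number Re = ρVD/μ = 667 · 0.3006 · 0.504 / 0.000239 = 4.228e+05.
Re > 4000 → turbulent. Relative roughness ε/D = 0.00233/0.504 = 0.00462. Swamee-Jain: f = 0.25/(log₁₀[0.00462/3.7 + 5.74/4.228e+05^0.9])² = 0.25/(log₁₀[0.00125 + 4.96e-05])² = 0.25/(-2.886)² = 0.03001.
Darcy-Weisbach: ΔP = f(L/D)(ρV²/2) = 0.03001·(321/0.504)·(667·0.3006²/2) = 0.03001·636.9·30.13 = 575.9 Pa.
ΔP = 575.9 Pa = 0.576 kPa.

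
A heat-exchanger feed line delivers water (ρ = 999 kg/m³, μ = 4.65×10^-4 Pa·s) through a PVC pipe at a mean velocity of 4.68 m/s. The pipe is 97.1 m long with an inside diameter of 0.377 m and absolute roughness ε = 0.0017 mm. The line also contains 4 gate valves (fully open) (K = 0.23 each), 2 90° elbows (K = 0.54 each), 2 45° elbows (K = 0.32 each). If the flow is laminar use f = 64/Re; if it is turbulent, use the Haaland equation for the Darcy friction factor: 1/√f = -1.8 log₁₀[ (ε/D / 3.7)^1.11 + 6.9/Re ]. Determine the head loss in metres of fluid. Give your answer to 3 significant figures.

Reynolds number Re = ρVD/μ = 999 · 4.68 · 0.377 / 0.000465 = 3.791e+06.
Re > 4000 → turbulent. Relative roughness ε/D = 1.7e-06/0.377 = 4.51e-06. Haaland: 1/√f = -1.8 log₁₀[(4.51e-06/3.7)^1.11 + 6.9/3.791e+06] = -1.8 log₁₀[2.72e-07 + 1.82e-06] = 10.22, so f = 0.009569.
Total minor-loss coefficient ΣK = 4·0.23 + 2·0.54 + 2·0.32 = 2.64.
ΔP = [f·L/D + ΣK]·(ρV²/2) = [0.009569·97.1/0.377 + 2.64]·(999·4.68²/2) = [2.465 + 2.64]·1.094e+04 = 5.585e+04 Pa.
Head loss h_f = ΔP/(ρg) = 5.585e+04/(999·9.81) = 5.70 m.

h_f ≈ 5.70 m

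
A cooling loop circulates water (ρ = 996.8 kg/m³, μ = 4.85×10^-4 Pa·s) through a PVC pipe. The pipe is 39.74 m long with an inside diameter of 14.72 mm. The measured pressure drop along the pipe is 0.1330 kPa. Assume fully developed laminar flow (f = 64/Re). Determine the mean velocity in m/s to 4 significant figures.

For laminar flow, f = 64/Re with Re = ρVD/μ, so Darcy-Weisbach reduces to ΔP = 32μLV/D². Solving for V: V = ΔP·D²/(32μL) = 133·(0.01472)²/(32·0.000485·39.74) = 0.04672 m/s.
Check: Re = ρVD/μ = 996.8·0.04672·0.01472/0.000485 = 1414 < 2300, so the laminar assumption holds.

V ≈ 0.04672 m/s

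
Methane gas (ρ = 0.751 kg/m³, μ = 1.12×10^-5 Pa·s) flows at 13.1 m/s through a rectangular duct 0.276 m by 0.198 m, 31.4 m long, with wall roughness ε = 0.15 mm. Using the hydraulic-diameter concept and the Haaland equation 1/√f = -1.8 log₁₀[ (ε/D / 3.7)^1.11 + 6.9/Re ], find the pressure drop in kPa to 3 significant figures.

Hydraulic diameter D_h = 4A/P = 4·(0.276·0.198)/(2·(0.276+0.198)) = 0.2186/0.948 = 0.2306 m.
Re = ρVD_h/μ = 0.751·13.1·0.2306/1.12e-05 = 2.025e+05.
ε/D_h = 0.00015/0.2306 = 0.000651; Haaland gives 1/√f = -1.8 log₁₀[6.79e-05+3.41e-05] = 7.185, so f = 0.01937.
ΔP = f(L/D_h)(ρV²/2) = 0.01937·31.4/0.2306·64.44 = 170 Pa.
ΔP = 0.170 kPa.

ΔP ≈ 0.170 kPa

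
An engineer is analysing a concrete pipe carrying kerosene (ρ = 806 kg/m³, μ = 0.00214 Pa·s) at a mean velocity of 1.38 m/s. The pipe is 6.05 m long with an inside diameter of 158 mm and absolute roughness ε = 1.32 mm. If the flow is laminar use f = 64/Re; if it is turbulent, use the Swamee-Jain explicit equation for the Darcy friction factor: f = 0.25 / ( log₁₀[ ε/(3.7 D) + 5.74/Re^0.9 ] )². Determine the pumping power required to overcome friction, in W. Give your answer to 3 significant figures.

Reynolds number Re = ρVD/μ = 806 · 1.38 · 0.158 / 0.00214 = 8.212e+04.
Re > 4000 → turbulent. Relative roughness ε/D = 0.00132/0.158 = 0.00835. Swamee-Jain: f = 0.25/(log₁₀[0.00835/3.7 + 5.74/8.212e+04^0.9])² = 0.25/(log₁₀[0.00226 + 0.000217])² = 0.25/(-2.606)² = 0.0368.
Darcy-Weisbach: ΔP = f(L/D)(ρV²/2) = 0.0368·(6.05/0.158)·(806·1.38²/2) = 0.0368·38.29·767.5 = 1081 Pa.
Q = V·A = 1.38·0.01961 = 0.02706 m³/s.
Pumping power P = QΔP = 0.02706·1081 = 29.26 W = 29.3 W.

P ≈ 29.3 W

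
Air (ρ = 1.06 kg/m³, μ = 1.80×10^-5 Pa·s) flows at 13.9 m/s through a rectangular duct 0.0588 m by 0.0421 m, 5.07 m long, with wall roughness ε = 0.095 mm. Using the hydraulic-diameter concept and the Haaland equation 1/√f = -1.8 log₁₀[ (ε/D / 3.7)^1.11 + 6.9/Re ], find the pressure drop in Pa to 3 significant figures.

Hydraulic diameter D_h = 4A/P = 4·(0.0588·0.0421)/(2·(0.0588+0.0421)) = 0.009902/0.2018 = 0.04907 m.
Re = ρVD_h/μ = 1.06·13.9·0.04907/1.8e-05 = 4.016e+04.
ε/D_h = 9.5e-05/0.04907 = 0.00194; Haaland gives 1/√f = -1.8 log₁₀[0.000228+0.000172] = 6.117, so f = 0.02673.
ΔP = f(L/D_h)(ρV²/2) = 0.02673·5.07/0.04907·102.4 = 282.8 Pa.

ΔP ≈ 283 Pa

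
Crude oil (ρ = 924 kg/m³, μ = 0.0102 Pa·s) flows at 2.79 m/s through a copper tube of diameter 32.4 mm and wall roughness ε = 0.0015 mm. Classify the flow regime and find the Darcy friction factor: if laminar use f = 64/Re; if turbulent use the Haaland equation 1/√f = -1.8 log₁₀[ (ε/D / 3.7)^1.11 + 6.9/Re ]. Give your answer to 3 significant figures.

Re = ρVD/μ = 924·2.79·0.0324/0.0102 = 8189.
Re > 4000 → turbulent. ε/D = 1.5e-06/0.0324 = 4.63e-05; Haaland: 1/√f = -1.8 log₁₀[3.61e-06 + 0.000843] = 5.531, so f = 0.03269.

f ≈ 0.0327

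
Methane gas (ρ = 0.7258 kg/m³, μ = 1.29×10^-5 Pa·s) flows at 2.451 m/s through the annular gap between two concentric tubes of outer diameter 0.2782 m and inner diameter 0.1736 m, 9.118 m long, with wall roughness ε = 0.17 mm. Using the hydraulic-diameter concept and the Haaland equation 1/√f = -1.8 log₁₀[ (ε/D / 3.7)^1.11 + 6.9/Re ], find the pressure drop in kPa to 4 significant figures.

ΔP ≈ 0.005813 kPa

Hydraulic diameter D_h = 4A/P = D_o - D_i = 0.2782 - 0.1736 = 0.1046 m.
Re = ρVD_h/μ = 0.7258·2.451·0.1046/1.29e-05 = 1.442e+04.
ε/D_h = 0.00017/0.1046 = 0.00163; Haaland gives 1/√f = -1.8 log₁₀[0.000188+0.000478] = 5.718, so f = 0.03059.
ΔP = f(L/D_h)(ρV²/2) = 0.03059·9.118/0.1046·2.18 = 5.813 Pa.
ΔP = 0.005813 kPa.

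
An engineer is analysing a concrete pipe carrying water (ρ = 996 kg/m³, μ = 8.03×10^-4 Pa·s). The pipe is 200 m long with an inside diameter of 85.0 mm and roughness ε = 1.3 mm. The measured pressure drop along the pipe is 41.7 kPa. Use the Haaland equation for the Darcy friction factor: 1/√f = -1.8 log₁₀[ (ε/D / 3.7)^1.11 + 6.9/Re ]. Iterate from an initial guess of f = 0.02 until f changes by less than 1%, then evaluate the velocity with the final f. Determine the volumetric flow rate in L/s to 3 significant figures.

Rearranging Darcy-Weisbach: V = √(2·ΔP·D/(f·L·ρ)). With ε/D = 0.0013/0.085 = 0.0153, iterate starting from f = 0.02:
  f = 0.02 → V = √(2·4.17e+04·0.085/(0.02·200·996)) = 1.334 m/s; Re = ρVD/μ = 1.406e+05; f → 0.0444
  f = 0.0444 → V = 0.8953 m/s; Re = 9.439e+04; f → 0.04455
Converged (Δf/f < 1%). With the final f = 0.04455: V = √(2·4.17e+04·0.085/(0.04455·200·996)) = 0.8937 m/s.
Q = V·A = 0.8937·(π/4·0.085²) = 0.005072 m³/s = 5.07 L/s.

Q ≈ 5.07 L/s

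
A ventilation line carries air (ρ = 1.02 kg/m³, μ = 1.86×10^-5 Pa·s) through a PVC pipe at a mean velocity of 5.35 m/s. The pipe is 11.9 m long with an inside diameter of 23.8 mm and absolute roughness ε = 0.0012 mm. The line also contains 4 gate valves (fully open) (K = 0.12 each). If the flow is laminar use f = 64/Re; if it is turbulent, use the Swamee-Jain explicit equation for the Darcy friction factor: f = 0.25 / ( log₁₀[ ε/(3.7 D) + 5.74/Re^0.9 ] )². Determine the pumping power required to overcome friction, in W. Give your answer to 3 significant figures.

Reynolds number Re = ρVD/μ = 1.02 · 5.35 · 0.0238 / 1.86e-05 = 6983.
Re > 4000 → turbulent. Relative roughness ε/D = 1.2e-06/0.0238 = 5.04e-05. Swamee-Jain: f = 0.25/(log₁₀[5.04e-05/3.7 + 5.74/6983^0.9])² = 0.25/(log₁₀[1.36e-05 + 0.00199])² = 0.25/(-2.698)² = 0.03435.
Total minor-loss coefficient ΣK = 4·0.12 = 0.48.
ΔP = [f·L/D + ΣK]·(ρV²/2) = [0.03435·11.9/0.0238 + 0.48]·(1.02·5.35²/2) = [17.18 + 0.48]·14.6 = 257.7 Pa.
Q = V·A = 5.35·0.0004449 = 0.00238 m³/s.
Pumping power P = QΔP = 0.00238·257.7 = 0.6134 W = 0.613 W.

P ≈ 0.613 W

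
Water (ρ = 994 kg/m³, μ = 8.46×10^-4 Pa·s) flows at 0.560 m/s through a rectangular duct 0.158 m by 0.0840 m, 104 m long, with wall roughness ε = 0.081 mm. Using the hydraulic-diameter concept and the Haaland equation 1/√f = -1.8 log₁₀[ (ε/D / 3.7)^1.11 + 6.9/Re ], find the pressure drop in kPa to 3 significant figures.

ΔP ≈ 3.23 kPa

Hydraulic diameter D_h = 4A/P = 4·(0.158·0.084)/(2·(0.158+0.084)) = 0.05309/0.484 = 0.1097 m.
Re = ρVD_h/μ = 994·0.56·0.1097/0.000846 = 7.217e+04.
ε/D_h = 8.1e-05/0.1097 = 0.000738; Haaland gives 1/√f = -1.8 log₁₀[7.82e-05+9.56e-05] = 6.768, so f = 0.02183.
ΔP = f(L/D_h)(ρV²/2) = 0.02183·104/0.1097·155.9 = 3226 Pa.
ΔP = 3.23 kPa.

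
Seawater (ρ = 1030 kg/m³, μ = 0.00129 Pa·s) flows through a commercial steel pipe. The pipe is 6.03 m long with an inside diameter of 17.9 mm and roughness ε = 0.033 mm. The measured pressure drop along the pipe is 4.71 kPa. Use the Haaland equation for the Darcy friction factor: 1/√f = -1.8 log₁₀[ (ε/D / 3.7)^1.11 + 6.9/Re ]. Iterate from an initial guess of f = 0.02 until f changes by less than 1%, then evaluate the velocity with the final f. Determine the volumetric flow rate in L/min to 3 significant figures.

Rearranging Darcy-Weisbach: V = √(2·ΔP·D/(f·L·ρ)). With ε/D = 3.3e-05/0.0179 = 0.00184, iterate starting from f = 0.02:
  f = 0.02 → V = √(2·4710·0.0179/(0.02·6.03·1030)) = 1.165 m/s; Re = ρVD/μ = 1.665e+04; f → 0.03013
  f = 0.03013 → V = 0.9492 m/s; Re = 1.357e+04; f → 0.0313
  f = 0.0313 → V = 0.9313 m/s; Re = 1.331e+04; f → 0.03142
Converged (Δf/f < 1%). With the final f = 0.03142: V = √(2·4710·0.0179/(0.03142·6.03·1030)) = 0.9295 m/s.
Q = V·A = 0.9295·(π/4·0.0179²) = 0.0002339 m³/s = 14.0 L/min.

Q ≈ 14.0 L/min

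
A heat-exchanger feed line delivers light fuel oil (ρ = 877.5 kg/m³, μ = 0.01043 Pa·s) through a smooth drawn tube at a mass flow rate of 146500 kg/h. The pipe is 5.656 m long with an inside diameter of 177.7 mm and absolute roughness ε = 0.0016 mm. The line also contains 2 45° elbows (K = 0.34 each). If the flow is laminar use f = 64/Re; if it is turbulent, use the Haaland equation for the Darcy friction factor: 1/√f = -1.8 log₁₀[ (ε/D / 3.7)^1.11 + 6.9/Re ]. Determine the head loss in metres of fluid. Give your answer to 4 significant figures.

h_f ≈ 0.2558 m

ṁ = 146500 kg/h = 146500/3600 = 40.69 kg/s.
A = πD²/4 = π(0.1777)²/4 = 0.0248 m²; mean velocity V = ṁ/(ρA) = 40.69/(877.5 · 0.0248) = 1.87 m/s.
Reynolds number Re = ρVD/μ = 877.5 · 1.87 · 0.1777 / 0.0104 = 2.796e+04.
Re > 4000 → turbulent. Relative roughness ε/D = 1.6e-06/0.1777 = 9e-06. Haaland: 1/√f = -1.8 log₁₀[(9e-06/3.7)^1.11 + 6.9/2.796e+04] = -1.8 log₁₀[5.87e-07 + 0.000247] = 6.492, so f = 0.02373.
Total minor-loss coefficient ΣK = 2·0.34 = 0.68.
ΔP = [f·L/D + ΣK]·(ρV²/2) = [0.02373·5.656/0.1777 + 0.68]·(877.5·1.87²/2) = [0.7552 + 0.68]·1534 = 2202 Pa.
Head loss h_f = ΔP/(ρg) = 2202/(877.5·9.81) = 0.2558 m.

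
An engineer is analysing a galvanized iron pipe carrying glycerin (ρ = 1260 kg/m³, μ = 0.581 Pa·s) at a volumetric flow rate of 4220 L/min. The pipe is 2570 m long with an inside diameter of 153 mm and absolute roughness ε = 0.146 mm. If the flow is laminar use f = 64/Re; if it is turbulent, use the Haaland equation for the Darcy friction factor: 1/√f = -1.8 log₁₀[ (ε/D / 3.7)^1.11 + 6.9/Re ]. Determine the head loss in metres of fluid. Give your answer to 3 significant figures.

Q = 4220 L/min = 4220/60000 = 0.07033 m³/s.
Cross-sectional area A = πD²/4 = π(0.153)²/4 = 0.01839 m²; mean velocity V = Q/A = 0.07033/0.01839 = 3.826 m/s.
Reynolds number Re = ρVD/μ = 1260 · 3.826 · 0.153 / 0.581 = 1269.
Re < 2300 → laminar flow, so f = 64/Re = 64/1269 = 0.05042 (the turbulent correlation is not needed).
Darcy-Weisbach: ΔP = f(L/D)(ρV²/2) = 0.05042·(2570/0.153)·(1260·3.826²/2) = 0.05042·1.68e+04·9220 = 7.808e+06 Pa.
Head loss h_f = ΔP/(ρg) = 7.808e+06/(1260·9.81) = 632 m.

h_f ≈ 632 m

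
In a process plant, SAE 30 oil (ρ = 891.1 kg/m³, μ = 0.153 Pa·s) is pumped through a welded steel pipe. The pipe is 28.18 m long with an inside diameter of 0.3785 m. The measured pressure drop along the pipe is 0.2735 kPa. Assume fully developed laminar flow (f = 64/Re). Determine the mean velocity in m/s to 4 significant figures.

For laminar flow, f = 64/Re with Re = ρVD/μ, so Darcy-Weisbach reduces to ΔP = 32μLV/D². Solving for V: V = ΔP·D²/(32μL) = 273.5·(0.3785)²/(32·0.153·28.18) = 0.284 m/s.
Check: Re = ρVD/μ = 891.1·0.284·0.3785/0.153 = 626 < 2300, so the laminar assumption holds.

V ≈ 0.2840 m/s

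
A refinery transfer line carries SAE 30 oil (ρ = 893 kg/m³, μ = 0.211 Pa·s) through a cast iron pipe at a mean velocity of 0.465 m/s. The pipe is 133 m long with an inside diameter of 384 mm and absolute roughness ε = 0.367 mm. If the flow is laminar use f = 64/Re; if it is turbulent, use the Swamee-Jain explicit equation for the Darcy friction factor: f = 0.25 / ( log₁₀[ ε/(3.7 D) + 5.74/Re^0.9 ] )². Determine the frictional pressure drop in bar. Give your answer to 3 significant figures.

Reynolds number Re = ρVD/μ = 893 · 0.465 · 0.384 / 0.211 = 755.7.
Re < 2300 → laminar flow, so f = 64/Re = 64/755.7 = 0.08469 (the turbulent correlation is not needed).
Darcy-Weisbach: ΔP = f(L/D)(ρV²/2) = 0.08469·(133/0.384)·(893·0.465²/2) = 0.08469·346.4·96.54 = 2832 Pa.
ΔP = 2832 Pa = 0.0283 bar.

ΔP ≈ 0.0283 bar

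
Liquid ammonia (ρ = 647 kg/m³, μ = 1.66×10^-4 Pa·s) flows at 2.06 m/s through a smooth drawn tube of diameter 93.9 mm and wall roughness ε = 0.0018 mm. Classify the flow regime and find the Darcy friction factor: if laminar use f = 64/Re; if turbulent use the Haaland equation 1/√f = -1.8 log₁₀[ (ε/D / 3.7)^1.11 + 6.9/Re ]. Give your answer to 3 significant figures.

Re = ρVD/μ = 647·2.06·0.0939/0.000166 = 7.539e+05.
Re > 4000 → turbulent. ε/D = 1.8e-06/0.0939 = 1.92e-05; Haaland: 1/√f = -1.8 log₁₀[1.36e-06 + 9.15e-06] = 8.961, so f = 0.01245.

f ≈ 0.0125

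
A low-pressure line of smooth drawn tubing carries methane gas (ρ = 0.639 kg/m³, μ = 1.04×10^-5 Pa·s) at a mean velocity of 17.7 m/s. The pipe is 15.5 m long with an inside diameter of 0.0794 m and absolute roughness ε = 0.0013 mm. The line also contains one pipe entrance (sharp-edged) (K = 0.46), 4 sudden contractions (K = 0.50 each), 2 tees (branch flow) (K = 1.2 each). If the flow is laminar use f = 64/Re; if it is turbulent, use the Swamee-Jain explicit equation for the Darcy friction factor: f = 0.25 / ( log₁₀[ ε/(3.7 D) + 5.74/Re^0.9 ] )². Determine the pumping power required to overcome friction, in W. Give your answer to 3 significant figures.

Reynolds number Re = ρVD/μ = 0.639 · 17.7 · 0.0794 / 1.04e-05 = 8.635e+04.
Re > 4000 → turbulent. Relative roughness ε/D = 1.3e-06/0.0794 = 1.64e-05. Swamee-Jain: f = 0.25/(log₁₀[1.64e-05/3.7 + 5.74/8.635e+04^0.9])² = 0.25/(log₁₀[4.43e-06 + 0.000207])² = 0.25/(-3.675)² = 0.01852.
Total minor-loss coefficient ΣK = 1·0.46 + 4·0.5 + 2·1.2 = 4.86.
ΔP = [f·L/D + ΣK]·(ρV²/2) = [0.01852·15.5/0.0794 + 4.86]·(0.639·17.7²/2) = [3.614 + 4.86]·100.1 = 848.3 Pa.
Q = V·A = 17.7·0.004951 = 0.08764 m³/s.
Pumping power P = QΔP = 0.08764·848.3 = 74.34 W = 74.3 W.

P ≈ 74.3 W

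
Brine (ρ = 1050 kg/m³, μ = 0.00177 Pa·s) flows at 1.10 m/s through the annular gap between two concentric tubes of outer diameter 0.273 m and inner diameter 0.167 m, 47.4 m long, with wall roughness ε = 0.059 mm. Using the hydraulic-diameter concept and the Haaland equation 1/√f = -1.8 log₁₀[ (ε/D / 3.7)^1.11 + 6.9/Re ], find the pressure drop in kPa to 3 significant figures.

ΔP ≈ 6.06 kPa

Hydraulic diameter D_h = 4A/P = D_o - D_i = 0.273 - 0.167 = 0.106 m.
Re = ρVD_h/μ = 1050·1.1·0.106/0.00177 = 6.917e+04.
ε/D_h = 5.9e-05/0.106 = 0.000557; Haaland gives 1/√f = -1.8 log₁₀[5.71e-05+9.98e-05] = 6.848, so f = 0.02132.
ΔP = f(L/D_h)(ρV²/2) = 0.02132·47.4/0.106·635.2 = 6058 Pa.
ΔP = 6.06 kPa.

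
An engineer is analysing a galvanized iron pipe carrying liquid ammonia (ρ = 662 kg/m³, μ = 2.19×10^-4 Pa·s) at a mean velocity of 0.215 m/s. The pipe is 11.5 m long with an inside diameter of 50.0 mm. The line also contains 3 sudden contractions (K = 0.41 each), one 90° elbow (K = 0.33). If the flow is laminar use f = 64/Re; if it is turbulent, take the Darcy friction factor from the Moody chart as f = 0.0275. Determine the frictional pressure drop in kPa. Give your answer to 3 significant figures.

ΔP ≈ 0.121 kPa

Reynolds number Re = ρVD/μ = 662 · 0.215 · 0.05 / 0.000219 = 3.25e+04.
Re > 4000 → turbulent; use the Moody-chart value f = 0.0275.
Total minor-loss coefficient ΣK = 3·0.41 + 1·0.33 = 1.56.
ΔP = [f·L/D + ΣK]·(ρV²/2) = [0.0275·11.5/0.05 + 1.56]·(662·0.215²/2) = [6.325 + 1.56]·15.3 = 120.6 Pa.
ΔP = 120.6 Pa = 0.121 kPa.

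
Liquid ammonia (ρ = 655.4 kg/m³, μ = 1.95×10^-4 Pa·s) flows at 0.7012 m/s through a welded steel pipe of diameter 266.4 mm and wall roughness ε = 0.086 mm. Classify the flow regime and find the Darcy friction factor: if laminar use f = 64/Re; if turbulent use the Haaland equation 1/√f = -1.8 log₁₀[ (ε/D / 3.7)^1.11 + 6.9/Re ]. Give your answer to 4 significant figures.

Re = ρVD/μ = 655.4·0.7012·0.2664/0.000195 = 6.278e+05.
Re > 4000 → turbulent. ε/D = 8.6e-05/0.2664 = 0.000323; Haaland: 1/√f = -1.8 log₁₀[3.12e-05 + 1.1e-05] = 7.874, so f = 0.01613.

f ≈ 0.01613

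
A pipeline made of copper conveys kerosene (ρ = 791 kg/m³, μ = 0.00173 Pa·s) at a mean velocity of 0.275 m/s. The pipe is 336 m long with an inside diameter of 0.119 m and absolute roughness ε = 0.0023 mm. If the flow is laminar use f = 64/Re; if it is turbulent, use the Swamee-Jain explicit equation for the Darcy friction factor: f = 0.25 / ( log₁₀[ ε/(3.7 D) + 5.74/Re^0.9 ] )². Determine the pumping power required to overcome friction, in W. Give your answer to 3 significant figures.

Reynolds number Re = ρVD/μ = 791 · 0.275 · 0.119 / 0.00173 = 1.496e+04.
Re > 4000 → turbulent. Relative roughness ε/D = 2.3e-06/0.119 = 1.93e-05. Swamee-Jain: f = 0.25/(log₁₀[1.93e-05/3.7 + 5.74/1.496e+04^0.9])² = 0.25/(log₁₀[5.22e-06 + 0.001])² = 0.25/(-2.996)² = 0.02785.
Darcy-Weisbach: ΔP = f(L/D)(ρV²/2) = 0.02785·(336/0.119)·(791·0.275²/2) = 0.02785·2824·29.91 = 2352 Pa.
Q = V·A = 0.275·0.01112 = 0.003059 m³/s.
Pumping power P = QΔP = 0.003059·2352 = 7.192 W = 7.19 W.

P ≈ 7.19 W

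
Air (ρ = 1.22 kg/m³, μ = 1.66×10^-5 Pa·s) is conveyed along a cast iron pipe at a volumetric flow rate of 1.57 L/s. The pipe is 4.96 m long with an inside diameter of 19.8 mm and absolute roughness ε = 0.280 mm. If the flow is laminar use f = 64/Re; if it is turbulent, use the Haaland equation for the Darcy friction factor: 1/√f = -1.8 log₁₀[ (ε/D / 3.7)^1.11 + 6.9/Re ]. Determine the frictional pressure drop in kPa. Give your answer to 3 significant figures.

ΔP ≈ 0.193 kPa

Q = 1.57 L/s = 1.57/1000 = 0.00157 m³/s.
Cross-sectional area A = πD²/4 = π(0.0198)²/4 = 0.0003079 m²; mean velocity V = Q/A = 0.00157/0.0003079 = 5.099 m/s.
Reynolds number Re = ρVD/μ = 1.22 · 5.099 · 0.0198 / 1.66e-05 = 7420.
Re > 4000 → turbulent. Relative roughness ε/D = 0.00028/0.0198 = 0.0141. Haaland: 1/√f = -1.8 log₁₀[(0.0141/3.7)^1.11 + 6.9/7420] = -1.8 log₁₀[0.00207 + 0.00093] = 4.541, so f = 0.0485.
Darcy-Weisbach: ΔP = f(L/D)(ρV²/2) = 0.0485·(4.96/0.0198)·(1.22·5.099²/2) = 0.0485·250.5·15.86 = 192.7 Pa.
ΔP = 192.7 Pa = 0.193 kPa.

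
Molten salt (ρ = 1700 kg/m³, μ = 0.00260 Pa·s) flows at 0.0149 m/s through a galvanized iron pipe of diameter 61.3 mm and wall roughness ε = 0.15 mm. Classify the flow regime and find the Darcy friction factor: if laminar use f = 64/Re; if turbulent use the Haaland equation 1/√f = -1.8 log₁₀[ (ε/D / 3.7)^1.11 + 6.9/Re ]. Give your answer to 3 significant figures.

Re = ρVD/μ = 1700·0.0149·0.0613/0.0026 = 597.2.
Re < 2300 → laminar, so f = 64/Re = 0.1072 (roughness is irrelevant in laminar flow).

f ≈ 0.107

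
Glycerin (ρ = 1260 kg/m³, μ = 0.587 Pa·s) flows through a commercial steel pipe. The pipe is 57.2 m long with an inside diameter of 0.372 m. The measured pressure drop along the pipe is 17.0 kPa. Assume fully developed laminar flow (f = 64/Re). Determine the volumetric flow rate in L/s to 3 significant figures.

Q ≈ 238 L/s

For laminar flow, f = 64/Re with Re = ρVD/μ, so Darcy-Weisbach reduces to ΔP = 32μLV/D². Solving for V: V = ΔP·D²/(32μL) = 1.7e+04·(0.372)²/(32·0.587·57.2) = 2.19 m/s.
Check: Re = ρVD/μ = 1260·2.19·0.372/0.587 = 1748 < 2300, so the laminar assumption holds.
Q = V·A = 2.19·(π/4·0.372²) = 0.238 m³/s = 238 L/s.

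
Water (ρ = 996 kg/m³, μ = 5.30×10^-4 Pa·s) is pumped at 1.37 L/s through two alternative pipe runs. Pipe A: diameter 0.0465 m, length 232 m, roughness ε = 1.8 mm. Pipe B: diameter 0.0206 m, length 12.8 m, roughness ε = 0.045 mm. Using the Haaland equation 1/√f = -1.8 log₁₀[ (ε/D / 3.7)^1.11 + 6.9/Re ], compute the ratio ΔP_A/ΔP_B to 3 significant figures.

ΔP_A/ΔP_B ≈ 0.797

Pipe A: V = Q/A = 0.00137/0.001698 = 0.8067 m/s; Re = 7.05e+04; ε/D = 0.0387; Haaland → f = 0.06426; ΔP_A = f(L/D)(ρV²/2) = 1.039e+05 Pa.
Pipe B: V = Q/A = 0.00137/0.0003333 = 4.111 m/s; Re = 1.591e+05; ε/D = 0.00218; Haaland → f = 0.02495; ΔP_B = f(L/D)(ρV²/2) = 1.304e+05 Pa.
ΔP_A/ΔP_B = 1.039e+05/1.304e+05 = 0.797.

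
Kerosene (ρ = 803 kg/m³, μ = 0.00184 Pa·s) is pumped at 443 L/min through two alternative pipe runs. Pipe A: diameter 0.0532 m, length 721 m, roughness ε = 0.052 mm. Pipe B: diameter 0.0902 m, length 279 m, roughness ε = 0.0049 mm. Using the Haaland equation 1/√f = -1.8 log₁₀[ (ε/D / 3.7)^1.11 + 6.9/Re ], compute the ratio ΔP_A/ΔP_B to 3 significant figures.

Pipe A: V = Q/A = 0.007383/0.002223 = 3.322 m/s; Re = 7.712e+04; ε/D = 0.000977; Haaland → f = 0.02246; ΔP_A = f(L/D)(ρV²/2) = 1.348e+06 Pa.
Pipe B: V = Q/A = 0.007383/0.00639 = 1.155 m/s; Re = 4.548e+04; ε/D = 5.43e-05; Haaland → f = 0.0213; ΔP_B = f(L/D)(ρV²/2) = 3.531e+04 Pa.
ΔP_A/ΔP_B = 1.348e+06/3.531e+04 = 38.2.

ΔP_A/ΔP_B ≈ 38.2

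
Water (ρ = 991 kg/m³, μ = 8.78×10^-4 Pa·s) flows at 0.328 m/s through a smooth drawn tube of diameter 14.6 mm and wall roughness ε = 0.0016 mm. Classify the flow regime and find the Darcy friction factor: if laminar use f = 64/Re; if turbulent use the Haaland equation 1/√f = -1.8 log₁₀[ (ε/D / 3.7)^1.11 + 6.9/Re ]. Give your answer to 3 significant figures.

Re = ρVD/μ = 991·0.328·0.0146/0.000878 = 5405.
Re > 4000 → turbulent. ε/D = 1.6e-06/0.0146 = 0.00011; Haaland: 1/√f = -1.8 log₁₀[9.41e-06 + 0.00128] = 5.203, so f = 0.03693.

f ≈ 0.0369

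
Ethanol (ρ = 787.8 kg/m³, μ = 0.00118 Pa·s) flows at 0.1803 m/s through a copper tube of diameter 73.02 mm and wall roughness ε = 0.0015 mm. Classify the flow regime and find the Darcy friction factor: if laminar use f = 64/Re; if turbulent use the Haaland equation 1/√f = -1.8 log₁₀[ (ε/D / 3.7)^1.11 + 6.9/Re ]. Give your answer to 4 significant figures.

Re = ρVD/μ = 787.8·0.1803·0.07302/0.00118 = 8790.
Re > 4000 → turbulent. ε/D = 1.5e-06/0.07302 = 2.05e-05; Haaland: 1/√f = -1.8 log₁₀[1.47e-06 + 0.000785] = 5.588, so f = 0.03203.

f ≈ 0.03203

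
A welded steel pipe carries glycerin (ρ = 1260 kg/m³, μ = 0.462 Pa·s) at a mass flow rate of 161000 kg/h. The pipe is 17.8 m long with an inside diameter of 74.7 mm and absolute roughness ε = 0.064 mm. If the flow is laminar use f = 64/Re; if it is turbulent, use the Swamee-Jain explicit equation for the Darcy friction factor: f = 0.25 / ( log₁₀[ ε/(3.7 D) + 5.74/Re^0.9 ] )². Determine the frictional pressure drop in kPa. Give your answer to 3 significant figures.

ṁ = 161000 kg/h = 161000/3600 = 44.72 kg/s.
A = πD²/4 = π(0.0747)²/4 = 0.004383 m²; mean velocity V = ṁ/(ρA) = 44.72/(1260 · 0.004383) = 8.099 m/s.
Reynolds number Re = ρVD/μ = 1260 · 8.099 · 0.0747 / 0.462 = 1650.
Re < 2300 → laminar flow, so f = 64/Re = 64/1650 = 0.03879 (the turbulent correlation is not needed).
Darcy-Weisbach: ΔP = f(L/D)(ρV²/2) = 0.03879·(17.8/0.0747)·(1260·8.099²/2) = 0.03879·238.3·4.132e+04 = 3.819e+05 Pa.
ΔP = 3.819e+05 Pa = 382 kPa.

ΔP ≈ 382 kPa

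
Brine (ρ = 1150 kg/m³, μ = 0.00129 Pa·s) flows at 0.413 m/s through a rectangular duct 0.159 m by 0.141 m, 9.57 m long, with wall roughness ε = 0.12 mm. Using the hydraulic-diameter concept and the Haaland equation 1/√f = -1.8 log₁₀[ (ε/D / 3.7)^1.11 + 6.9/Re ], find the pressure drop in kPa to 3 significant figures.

Hydraulic diameter D_h = 4A/P = 4·(0.159·0.141)/(2·(0.159+0.141)) = 0.08968/0.6 = 0.1495 m.
Re = ρVD_h/μ = 1150·0.413·0.1495/0.00129 = 5.503e+04.
ε/D_h = 0.00012/0.1495 = 0.000803; Haaland gives 1/√f = -1.8 log₁₀[8.58e-05+0.000125] = 6.616, so f = 0.02285.
ΔP = f(L/D_h)(ρV²/2) = 0.02285·9.57/0.1495·98.08 = 143.5 Pa.
ΔP = 0.143 kPa.

ΔP ≈ 0.143 kPa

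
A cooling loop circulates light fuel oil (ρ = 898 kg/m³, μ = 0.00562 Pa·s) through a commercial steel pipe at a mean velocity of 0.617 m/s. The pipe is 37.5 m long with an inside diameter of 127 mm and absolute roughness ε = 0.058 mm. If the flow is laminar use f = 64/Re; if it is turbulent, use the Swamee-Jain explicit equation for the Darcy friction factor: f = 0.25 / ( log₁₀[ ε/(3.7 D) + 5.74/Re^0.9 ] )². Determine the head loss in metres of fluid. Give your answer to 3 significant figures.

h_f ≈ 0.172 m

Reynolds number Re = ρVD/μ = 898 · 0.617 · 0.127 / 0.00562 = 1.252e+04.
Re > 4000 → turbulent. Relative roughness ε/D = 5.8e-05/0.127 = 0.000457. Swamee-Jain: f = 0.25/(log₁₀[0.000457/3.7 + 5.74/1.252e+04^0.9])² = 0.25/(log₁₀[0.000123 + 0.00118])² = 0.25/(-2.886)² = 0.03002.
Darcy-Weisbach: ΔP = f(L/D)(ρV²/2) = 0.03002·(37.5/0.127)·(898·0.617²/2) = 0.03002·295.3·170.9 = 1515 Pa.
Head loss h_f = ΔP/(ρg) = 1515/(898·9.81) = 0.172 m.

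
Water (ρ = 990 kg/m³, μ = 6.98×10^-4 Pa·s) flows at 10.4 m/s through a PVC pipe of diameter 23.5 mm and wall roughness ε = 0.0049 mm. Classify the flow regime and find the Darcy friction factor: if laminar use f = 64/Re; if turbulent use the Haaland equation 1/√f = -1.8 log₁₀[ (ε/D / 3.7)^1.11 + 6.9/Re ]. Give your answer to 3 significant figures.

Re = ρVD/μ = 990·10.4·0.0235/0.000698 = 3.466e+05.
Re > 4000 → turbulent. ε/D = 4.9e-06/0.0235 = 0.000209; Haaland: 1/√f = -1.8 log₁₀[1.92e-05 + 1.99e-05] = 7.934, so f = 0.01589.

f ≈ 0.0159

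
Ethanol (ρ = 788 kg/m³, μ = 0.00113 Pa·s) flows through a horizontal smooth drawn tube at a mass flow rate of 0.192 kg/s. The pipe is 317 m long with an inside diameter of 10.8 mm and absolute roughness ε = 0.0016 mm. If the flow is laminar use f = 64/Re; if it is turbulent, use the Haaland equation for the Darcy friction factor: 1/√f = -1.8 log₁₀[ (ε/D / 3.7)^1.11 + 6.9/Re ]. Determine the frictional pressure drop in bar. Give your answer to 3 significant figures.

A = πD²/4 = π(0.0108)²/4 = 9.161e-05 m²; mean velocity V = ṁ/(ρA) = 0.192/(788 · 9.161e-05) = 2.66 m/s.
Reynolds number Re = ρVD/μ = 788 · 2.66 · 0.0108 / 0.00113 = 2.003e+04.
Re > 4000 → turbulent. Relative roughness ε/D = 1.6e-06/0.0108 = 0.000148. Haaland: 1/√f = -1.8 log₁₀[(0.000148/3.7)^1.11 + 6.9/2.003e+04] = -1.8 log₁₀[1.31e-05 + 0.000344] = 6.204, so f = 0.02598.
Darcy-Weisbach: ΔP = f(L/D)(ρV²/2) = 0.02598·(317/0.0108)·(788·2.66²/2) = 0.02598·2.935e+04·2787 = 2.126e+06 Pa.
ΔP = 2.126e+06 Pa = 21.3 bar.

ΔP ≈ 21.3 bar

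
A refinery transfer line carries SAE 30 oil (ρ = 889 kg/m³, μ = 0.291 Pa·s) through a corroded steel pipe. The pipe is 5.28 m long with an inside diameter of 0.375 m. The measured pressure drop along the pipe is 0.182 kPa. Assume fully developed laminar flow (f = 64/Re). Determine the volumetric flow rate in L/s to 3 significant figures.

Q ≈ 57.5 L/s

For laminar flow, f = 64/Re with Re = ρVD/μ, so Darcy-Weisbach reduces to ΔP = 32μLV/D². Solving for V: V = ΔP·D²/(32μL) = 182·(0.375)²/(32·0.291·5.28) = 0.5205 m/s.
Check: Re = ρVD/μ = 889·0.5205·0.375/0.291 = 596.3 < 2300, so the laminar assumption holds.
Q = V·A = 0.5205·(π/4·0.375²) = 0.05749 m³/s = 57.5 L/s.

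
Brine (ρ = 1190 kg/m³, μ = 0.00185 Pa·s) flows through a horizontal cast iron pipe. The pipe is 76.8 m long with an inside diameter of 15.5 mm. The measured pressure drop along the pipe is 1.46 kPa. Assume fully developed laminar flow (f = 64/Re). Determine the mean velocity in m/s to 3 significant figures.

V ≈ 0.0771 m/s

For laminar flow, f = 64/Re with Re = ρVD/μ, so Darcy-Weisbach reduces to ΔP = 32μLV/D². Solving for V: V = ΔP·D²/(32μL) = 1460·(0.0155)²/(32·0.00185·76.8) = 0.07715 m/s.
Check: Re = ρVD/μ = 1190·0.07715·0.0155/0.00185 = 769.2 < 2300, so the laminar assumption holds.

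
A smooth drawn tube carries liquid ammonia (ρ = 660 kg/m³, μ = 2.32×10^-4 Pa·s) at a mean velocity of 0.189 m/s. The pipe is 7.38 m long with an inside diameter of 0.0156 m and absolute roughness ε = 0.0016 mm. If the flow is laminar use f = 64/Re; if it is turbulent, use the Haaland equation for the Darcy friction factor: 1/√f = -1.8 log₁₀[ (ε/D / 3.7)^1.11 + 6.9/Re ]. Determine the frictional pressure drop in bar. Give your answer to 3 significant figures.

Reynolds number Re = ρVD/μ = 660 · 0.189 · 0.0156 / 0.000232 = 8388.
Re > 4000 → turbulent. Relative roughness ε/D = 1.6e-06/0.0156 = 0.000103. Haaland: 1/√f = -1.8 log₁₀[(0.000103/3.7)^1.11 + 6.9/8388] = -1.8 log₁₀[8.74e-06 + 0.000823] = 5.544, so f = 0.03253.
Darcy-Weisbach: ΔP = f(L/D)(ρV²/2) = 0.03253·(7.38/0.0156)·(660·0.189²/2) = 0.03253·473.1·11.79 = 181.4 Pa.
ΔP = 181.4 Pa = 0.00181 bar.

ΔP ≈ 0.00181 bar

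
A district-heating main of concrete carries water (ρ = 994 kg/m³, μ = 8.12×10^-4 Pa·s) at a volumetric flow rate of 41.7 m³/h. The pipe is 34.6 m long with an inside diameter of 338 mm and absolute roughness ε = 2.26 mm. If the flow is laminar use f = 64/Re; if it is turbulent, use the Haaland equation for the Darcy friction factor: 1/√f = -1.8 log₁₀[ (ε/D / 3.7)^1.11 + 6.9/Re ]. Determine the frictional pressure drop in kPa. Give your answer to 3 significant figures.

ΔP ≈ 0.0293 kPa

Q = 41.7 m³/h = 41.7/3600 = 0.01158 m³/s.
Cross-sectional area A = πD²/4 = π(0.338)²/4 = 0.08973 m²; mean velocity V = Q/A = 0.01158/0.08973 = 0.1291 m/s.
Reynolds number Re = ρVD/μ = 994 · 0.1291 · 0.338 / 0.000812 = 5.341e+04.
Re > 4000 → turbulent. Relative roughness ε/D = 0.00226/0.338 = 0.00669. Haaland: 1/√f = -1.8 log₁₀[(0.00669/3.7)^1.11 + 6.9/5.341e+04] = -1.8 log₁₀[0.000902 + 0.000129] = 5.376, so f = 0.0346.
Darcy-Weisbach: ΔP = f(L/D)(ρV²/2) = 0.0346·(34.6/0.338)·(994·0.1291²/2) = 0.0346·102.4·8.283 = 29.34 Pa.
ΔP = 29.34 Pa = 0.0293 kPa.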